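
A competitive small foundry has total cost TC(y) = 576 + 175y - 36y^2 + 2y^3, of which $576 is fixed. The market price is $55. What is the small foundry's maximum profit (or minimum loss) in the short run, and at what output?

AVC = 175 - 36y + 2y^2 has its minimum $13 at y = 9; price $55 clears that bar, so the firm operates.
MC = 175 - 72y + 6y^2. Setting P = MC and taking the root on the rising branch gives y* = 10.
TR = 55·10 = 550. TC = 576 + 150 = 726. Profit = 550 − 726 = -$176.
By producing, the firm covers all variable cost plus $400 of fixed cost; shutting down would lose the full $576.

Profit = -$176 at y = 10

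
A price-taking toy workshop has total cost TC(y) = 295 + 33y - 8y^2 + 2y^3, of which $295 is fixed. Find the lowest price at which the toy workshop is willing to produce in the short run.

$25 per unit

The shutdown price is the minimum of AVC. VC = 33y - 8y^2 + 2y^3, so AVC = 33 - 8y + 2y^2.
dAVC/dy = -8 + 4y = 0 gives y = 2. min AVC = 33 - 8·2 + 2·2^2 = 25.
So the shutdown price is $25.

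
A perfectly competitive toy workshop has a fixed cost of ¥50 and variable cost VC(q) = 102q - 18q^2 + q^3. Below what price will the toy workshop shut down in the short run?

Short-run supply begins at min AVC. From VC = 102q - 18q^2 + q^3, AVC = 102 - 18q + q^2.
dAVC/dq = -18 + 2q = 0 gives q = 9. min AVC = 102 - 18·9 + 9^2 = 21.
The firm shuts down for any P below ¥21.

¥21 per unit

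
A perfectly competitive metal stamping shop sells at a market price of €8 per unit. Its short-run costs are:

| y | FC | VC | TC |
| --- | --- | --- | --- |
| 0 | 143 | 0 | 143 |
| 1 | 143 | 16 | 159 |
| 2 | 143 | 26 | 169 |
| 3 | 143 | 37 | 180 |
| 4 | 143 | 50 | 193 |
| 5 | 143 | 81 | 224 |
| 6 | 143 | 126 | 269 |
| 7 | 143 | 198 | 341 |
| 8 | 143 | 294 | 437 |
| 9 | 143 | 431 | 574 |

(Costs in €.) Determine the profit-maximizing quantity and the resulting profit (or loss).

Compute π = P·y − TC at each output: y=0: -143; y=1: -151; y=2: -153; y=3: -156; y=4: -161; y=5: -184; y=6: -221; y=7: -285; y=8: -373; y=9: -502.
Profit is highest at y = 0. Equivalently, the lowest AVC in the table is 37/3 ≈ €12.33 at y = 3, and P = €8 falls below it — price never covers variable cost, so the firm shuts down and loses only its fixed cost.

y = 0 (shut down); profit = -€143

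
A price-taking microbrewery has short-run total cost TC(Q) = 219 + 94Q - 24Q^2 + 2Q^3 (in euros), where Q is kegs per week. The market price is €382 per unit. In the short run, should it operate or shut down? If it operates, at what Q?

Strip out fixed cost: VC = 94Q - 24Q^2 + 2Q^3. Then AVC = 94 - 24Q + 2Q^2 and MC = 94 - 48Q + 6Q^2.
The AVC parabola has its vertex at Q = 24/4 = 6, where AVC = 94 - 24·6 + 2·6^2 = €22.
Since P = €382 ≥ min AVC = €22, price covers variable cost and the firm should produce.
Set P = MC: 382 = 94 - 48Q + 6Q^2 → -288 - 48Q + 6Q^2 = 0. The roots are Q = -4 and Q = 12; the profit-maximizing output is on the rising part of MC, so Q* = 12.
Check: AVC at Q = 12 is €94 ≤ P, so revenue covers variable cost.
Profit = P·Q − TC = 382·12 − 1347 = €3237.

Produce at Q = 12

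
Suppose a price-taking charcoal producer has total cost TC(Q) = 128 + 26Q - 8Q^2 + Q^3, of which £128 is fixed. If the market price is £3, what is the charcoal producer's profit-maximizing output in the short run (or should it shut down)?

From TC, MC = TC'(Q) = 26 - 16Q + 3Q^2 and AVC = VC/Q = 26 - 8Q + Q^2.
AVC hits its minimum where MC = AVC, at Q = 4, giving min AVC = 26 - 8·4 + 4^2 = £10.
With P < min AVC (£3 < £10), every unit sold adds to the loss.
Shutting down limits the loss to fixed cost, £128.

Shut down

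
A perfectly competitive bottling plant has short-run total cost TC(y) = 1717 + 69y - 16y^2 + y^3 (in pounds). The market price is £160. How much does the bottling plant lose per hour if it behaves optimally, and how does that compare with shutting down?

AVC = 69 - 16y + y^2 has its minimum £5 at y = 8; price £160 clears that bar, so the firm operates.
MC = 69 - 32y + 3y^2. Setting P = MC and taking the root on the rising branch gives y* = 13.
TR = 160·13 = 2080. TC = 1717 + 390 = 2107. Profit = 2080 − 2107 = -£27.
By producing, the firm covers all variable cost plus £1690 of fixed cost; shutting down would lose the full £1717.

Profit = -£27 at y = 13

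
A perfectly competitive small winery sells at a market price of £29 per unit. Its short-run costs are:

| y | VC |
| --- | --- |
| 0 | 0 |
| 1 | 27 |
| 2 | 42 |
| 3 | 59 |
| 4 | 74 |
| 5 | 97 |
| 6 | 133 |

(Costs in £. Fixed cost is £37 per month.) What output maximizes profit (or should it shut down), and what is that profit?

y = 5; profit = £11

Profit at each row (π = 29y − TC): y=0: -37; y=1: -35; y=2: -21; y=3: -9; y=4: 5; y=5: 11; y=6: 4.
Profit is maximized at y = 5. AVC there is 97/5 = £19.40 ≤ P, so producing beats shutting down (which would give -£37).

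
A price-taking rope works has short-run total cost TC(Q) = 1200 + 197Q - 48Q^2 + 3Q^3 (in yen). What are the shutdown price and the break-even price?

Shutdown price = ¥5; break-even price = ¥137

Shutdown price = min AVC. AVC = 197 - 48Q + 3Q^2, with vertex at Q = 8 and minimum ¥5.
ATC = 1200/Q + 197 - 48Q + 3Q^2. Setting dATC/dQ = −1200/Q^2 − 48 + 6Q = 0 gives Q = 10 (since 6·10^3 − 48·10^2 = 1200).
min ATC = 1200/10 + 197 − 48·10 + 3·10^2 = ¥137. That is the break-even price.
For ¥5 ≤ P < ¥137 the firm produces at a loss; below ¥5 it shuts down.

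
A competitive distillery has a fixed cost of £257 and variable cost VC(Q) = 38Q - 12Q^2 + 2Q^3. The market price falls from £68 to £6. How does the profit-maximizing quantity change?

Output falls from 5 to 0 (the firm shuts down)

AVC = 38 - 12Q + 2Q^2, minimized at Q = 3 where min AVC = £20. MC = 38 - 24Q + 6Q^2.
At P = £68 ≥ min AVC, set P = MC on the rising branch: Q = 5.
At P = £6 < min AVC = £20, price no longer covers variable cost at any output, so the firm shuts down: Q = 0.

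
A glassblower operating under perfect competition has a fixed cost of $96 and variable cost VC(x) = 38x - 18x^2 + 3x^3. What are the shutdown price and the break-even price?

Shutdown price = $11; break-even price = $38

AVC = 38 - 18x + 3x^2; minimized at x = 3, giving min AVC = $11. That is the shutdown price.
ATC = 96/x + 38 - 18x + 3x^2. Setting dATC/dx = −96/x^2 − 18 + 6x = 0 gives x = 4 (since 6·4^3 − 18·4^2 = 96).
min ATC = 96/4 + 38 − 18·4 + 3·4^2 = $38. That is the break-even price.
For $11 ≤ P < $38 the firm produces at a loss; below $11 it shuts down.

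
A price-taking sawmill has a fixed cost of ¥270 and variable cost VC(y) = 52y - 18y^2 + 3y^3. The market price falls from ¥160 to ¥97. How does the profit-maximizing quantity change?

Output falls from 6 to 5

AVC = 52 - 18y + 3y^2, minimized at y = 3 where min AVC = ¥25. MC = 52 - 36y + 9y^2.
At P = ¥160 ≥ min AVC, set P = MC on the rising branch: y = 6.
At P = ¥97 ≥ min AVC, set P = MC: y = 5. The firm stays open but cuts output.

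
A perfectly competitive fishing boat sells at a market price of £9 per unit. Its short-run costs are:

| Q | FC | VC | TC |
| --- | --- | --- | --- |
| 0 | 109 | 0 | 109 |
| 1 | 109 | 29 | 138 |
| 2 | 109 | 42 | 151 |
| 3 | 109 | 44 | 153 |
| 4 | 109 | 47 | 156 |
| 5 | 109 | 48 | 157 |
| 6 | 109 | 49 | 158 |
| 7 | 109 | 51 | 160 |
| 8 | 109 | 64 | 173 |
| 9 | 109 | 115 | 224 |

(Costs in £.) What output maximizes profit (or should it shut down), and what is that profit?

Q = 7; profit = -£97

Tabulate TR − TC: Q=0: -109; Q=1: -129; Q=2: -133; Q=3: -126; Q=4: -120; Q=5: -112; Q=6: -104; Q=7: -97; Q=8: -101; Q=9: -143.
Profit is maximized at Q = 7. AVC there is 51/7 = £7.29 ≤ P, so producing beats shutting down (which would give -£109).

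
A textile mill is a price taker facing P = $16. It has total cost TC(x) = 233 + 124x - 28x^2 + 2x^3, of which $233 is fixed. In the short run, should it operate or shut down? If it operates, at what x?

From TC, MC = TC'(x) = 124 - 56x + 6x^2 and AVC = VC/x = 124 - 28x + 2x^2.
The AVC parabola has its vertex at x = 28/4 = 7, where AVC = 124 - 28·7 + 2·7^2 = $26.
Since P = $16 < min AVC = $26, price fails to cover variable cost at any output.
Shutting down limits the loss to fixed cost, $233.

Shut down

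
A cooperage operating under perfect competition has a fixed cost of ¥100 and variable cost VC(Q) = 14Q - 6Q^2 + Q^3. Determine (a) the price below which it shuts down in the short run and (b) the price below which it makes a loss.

Shutdown price = ¥5; break-even price = ¥29

Shutdown price = min AVC. AVC = 14 - 6Q + Q^2, with vertex at Q = 3 and minimum ¥5.
ATC = 100/Q + 14 - 6Q + Q^2. Setting dATC/dQ = −100/Q^2 − 6 + 2Q = 0 gives Q = 5 (since 2·5^3 − 6·5^2 = 100).
min ATC = 100/5 + 14 − 6·5 + 5^2 = ¥29. That is the break-even price.
For ¥5 ≤ P < ¥29 the firm produces at a loss; below ¥5 it shuts down.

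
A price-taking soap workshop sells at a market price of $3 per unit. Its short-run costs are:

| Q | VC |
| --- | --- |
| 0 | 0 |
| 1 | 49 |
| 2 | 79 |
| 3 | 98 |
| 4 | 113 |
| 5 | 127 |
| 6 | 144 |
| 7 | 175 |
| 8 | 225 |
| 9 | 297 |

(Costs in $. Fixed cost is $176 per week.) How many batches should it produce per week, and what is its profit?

Q = 0 (shut down); profit = -$176

Compute π = P·Q − TC at each output: Q=0: -176; Q=1: -222; Q=2: -249; Q=3: -265; Q=4: -277; Q=5: -288; Q=6: -302; Q=7: -330; Q=8: -377; Q=9: -446.
Profit is highest at Q = 0. Equivalently, the lowest AVC in the table is 144/6 ≈ $24 at Q = 6, and P = $3 falls below it — price never covers variable cost, so the firm shuts down and loses only its fixed cost.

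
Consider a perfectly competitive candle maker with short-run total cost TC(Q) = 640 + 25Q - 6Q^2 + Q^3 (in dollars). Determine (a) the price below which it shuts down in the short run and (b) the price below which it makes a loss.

AVC = 25 - 6Q + Q^2; minimized at Q = 3, giving min AVC = $16. That is the shutdown price.
ATC = 640/Q + 25 - 6Q + Q^2. Setting dATC/dQ = −640/Q^2 − 6 + 2Q = 0 gives Q = 8 (since 2·8^3 − 6·8^2 = 640).
min ATC = 640/8 + 25 − 6·8 + 8^2 = $121. That is the break-even price.
For $16 ≤ P < $121 the firm produces at a loss; below $16 it shuts down.

Shutdown price = $16; break-even price = $121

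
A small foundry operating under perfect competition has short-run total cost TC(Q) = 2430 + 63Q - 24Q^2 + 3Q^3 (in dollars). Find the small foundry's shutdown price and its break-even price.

AVC = 63 - 24Q + 3Q^2; minimized at Q = 4, giving min AVC = $15. That is the shutdown price.
ATC = 2430/Q + 63 - 24Q + 3Q^2. Setting dATC/dQ = −2430/Q^2 − 24 + 6Q = 0 gives Q = 9 (since 6·9^3 − 24·9^2 = 2430).
min ATC = 2430/9 + 63 − 24·9 + 3·9^2 = $360. That is the break-even price.
Between these two prices the firm operates at a loss; above $360 it earns a profit.

Shutdown price = $15; break-even price = $360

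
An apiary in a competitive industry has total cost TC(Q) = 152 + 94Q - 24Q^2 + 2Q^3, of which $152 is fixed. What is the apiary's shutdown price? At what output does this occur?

$22 per unit, at Q = 6

The firm shuts down when price falls below the minimum of average variable cost. AVC = VC/Q = 94 - 24Q + 2Q^2.
dAVC/dQ = -24 + 4Q = 0 gives Q = 6. min AVC = 94 - 24·6 + 2·6^2 = 22.
For P < $22 the firm produces nothing.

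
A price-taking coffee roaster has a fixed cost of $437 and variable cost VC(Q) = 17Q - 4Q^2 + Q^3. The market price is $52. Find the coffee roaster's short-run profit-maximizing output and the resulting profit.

Profit = -$287 at Q = 5

AVC = 17 - 4Q + Q^2; min AVC = $13 at Q = 2. Since P = $52 ≥ min AVC, the firm produces.
MC = 17 - 8Q + 3Q^2. Setting P = MC and taking the root on the rising branch gives Q* = 5.
TR = 52·5 = 260. TC = 437 + 110 = 547. Profit = 260 − 547 = -$287.
Shutting down would mean losing the fixed cost of $437, so operating at a loss of $287 is better by $150.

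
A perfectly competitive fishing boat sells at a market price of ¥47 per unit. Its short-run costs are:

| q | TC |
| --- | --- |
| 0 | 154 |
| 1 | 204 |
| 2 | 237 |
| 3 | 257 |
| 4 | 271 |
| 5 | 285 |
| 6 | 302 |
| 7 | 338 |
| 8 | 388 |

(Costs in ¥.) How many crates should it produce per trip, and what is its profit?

q = 7; profit = -¥9

Compute π = P·q − TC at each output: q=0: -154; q=1: -157; q=2: -143; q=3: -116; q=4: -83; q=5: -50; q=6: -20; q=7: -9; q=8: -12.
Profit is maximized at q = 7. AVC there is 184/7 = ¥26.29 ≤ P, so producing beats shutting down (which would give -¥154).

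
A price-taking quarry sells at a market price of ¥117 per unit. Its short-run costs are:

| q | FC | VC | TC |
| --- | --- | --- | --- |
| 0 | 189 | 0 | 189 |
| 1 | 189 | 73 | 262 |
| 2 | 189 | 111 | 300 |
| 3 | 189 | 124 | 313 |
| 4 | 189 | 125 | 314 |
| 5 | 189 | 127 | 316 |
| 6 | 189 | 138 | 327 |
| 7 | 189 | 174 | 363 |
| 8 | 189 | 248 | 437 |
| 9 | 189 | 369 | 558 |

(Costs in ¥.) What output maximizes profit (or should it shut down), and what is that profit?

Compute π = P·q − TC at each output: q=0: -189; q=1: -145; q=2: -66; q=3: 38; q=4: 154; q=5: 269; q=6: 375; q=7: 456; q=8: 499; q=9: 495.
Profit is maximized at q = 8. AVC there is 248/8 = ¥31 ≤ P, so producing beats shutting down (which would give -¥189).

q = 8; profit = ¥499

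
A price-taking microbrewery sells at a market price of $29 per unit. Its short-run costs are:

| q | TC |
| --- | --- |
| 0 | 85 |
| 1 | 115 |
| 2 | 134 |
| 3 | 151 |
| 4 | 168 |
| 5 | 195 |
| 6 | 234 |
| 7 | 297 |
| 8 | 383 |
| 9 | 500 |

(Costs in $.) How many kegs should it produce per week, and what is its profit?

q = 5; profit = -$50

Tabulate TR − TC: q=0: -85; q=1: -86; q=2: -76; q=3: -64; q=4: -52; q=5: -50; q=6: -60; q=7: -94; q=8: -151; q=9: -239.
Profit is maximized at q = 5. AVC there is 110/5 = $22 ≤ P, so producing beats shutting down (which would give -$85).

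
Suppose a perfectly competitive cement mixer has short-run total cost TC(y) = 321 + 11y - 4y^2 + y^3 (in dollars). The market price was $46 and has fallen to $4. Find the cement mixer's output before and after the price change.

AVC = 11 - 4y + y^2, minimized at y = 2 where min AVC = $7. MC = 11 - 8y + 3y^2.
With P = $46 above the shutdown price, P = MC gives y = 5.
At P = $4 < min AVC = $7, price no longer covers variable cost at any output, so the firm shuts down: y = 0.

Output falls from 5 to 0 (the firm shuts down)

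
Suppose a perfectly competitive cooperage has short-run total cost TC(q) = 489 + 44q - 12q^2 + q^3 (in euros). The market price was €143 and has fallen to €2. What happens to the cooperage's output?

Output falls from 11 to 0 (the firm shuts down)

MC = 44 - 24q + 3q^2; the shutdown threshold is min AVC = €8 (at q = 6).
With P = €143 above the shutdown price, P = MC gives q = 11.
At P = €2 < min AVC = €8, price no longer covers variable cost at any output, so the firm shuts down: q = 0.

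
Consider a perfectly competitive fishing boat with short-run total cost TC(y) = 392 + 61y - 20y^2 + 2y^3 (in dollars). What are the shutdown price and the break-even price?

Shutdown price = $11; break-even price = $75

AVC = 61 - 20y + 2y^2; minimized at y = 5, giving min AVC = $11. That is the shutdown price.
ATC = 392/y + 61 - 20y + 2y^2. Setting dATC/dy = −392/y^2 − 20 + 4y = 0 gives y = 7 (since 4·7^3 − 20·7^2 = 392).
min ATC = 392/7 + 61 − 20·7 + 2·7^2 = $75. That is the break-even price.
For $11 ≤ P < $75 the firm produces at a loss; below $11 it shuts down.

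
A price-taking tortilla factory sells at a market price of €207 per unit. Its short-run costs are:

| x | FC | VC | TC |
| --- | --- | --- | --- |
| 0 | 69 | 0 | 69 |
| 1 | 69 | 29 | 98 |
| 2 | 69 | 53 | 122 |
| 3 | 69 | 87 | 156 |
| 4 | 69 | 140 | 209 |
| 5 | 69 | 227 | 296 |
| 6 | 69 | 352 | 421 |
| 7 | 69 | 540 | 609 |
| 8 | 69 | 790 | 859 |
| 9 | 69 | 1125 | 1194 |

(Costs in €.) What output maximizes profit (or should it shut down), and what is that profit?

x = 7; profit = €840

Tabulate TR − TC: x=0: -69; x=1: 109; x=2: 292; x=3: 465; x=4: 619; x=5: 739; x=6: 821; x=7: 840; x=8: 797; x=9: 669.
Profit is maximized at x = 7. AVC there is 540/7 = €77.14 ≤ P, so producing beats shutting down (which would give -€69).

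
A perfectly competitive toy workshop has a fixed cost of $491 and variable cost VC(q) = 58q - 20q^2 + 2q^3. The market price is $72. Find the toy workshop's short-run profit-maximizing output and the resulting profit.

Profit = -$99 at q = 7

AVC = 58 - 20q + 2q^2 has its minimum $8 at q = 5; price $72 clears that bar, so the firm operates.
With MC = 58 - 40q + 6q^2, P = MC on the upward-sloping part at q* = 7.
TR = 72·7 = 504. TC = 491 + 112 = 603. Profit = 504 − 603 = -$99.
By producing, the firm covers all variable cost plus $392 of fixed cost; shutting down would lose the full $491.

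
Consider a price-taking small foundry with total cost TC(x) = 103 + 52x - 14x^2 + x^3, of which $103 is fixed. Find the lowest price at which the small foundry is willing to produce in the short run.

$3 per unit

The firm shuts down when price falls below the minimum of average variable cost. AVC = VC/x = 52 - 14x + x^2.
At the minimum of AVC, MC = AVC. MC = 52 - 28x + 3x^2; setting MC = AVC gives 2x^2 - 14x = 0, so x = 7. min AVC = 3.
For P < $3 the firm produces nothing.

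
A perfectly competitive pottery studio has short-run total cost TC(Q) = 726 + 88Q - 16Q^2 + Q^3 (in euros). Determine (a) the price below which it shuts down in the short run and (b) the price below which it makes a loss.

Shutdown price = min AVC. AVC = 88 - 16Q + Q^2, with vertex at Q = 8 and minimum €24.
ATC = 726/Q + 88 - 16Q + Q^2. Setting dATC/dQ = −726/Q^2 − 16 + 2Q = 0 gives Q = 11 (since 2·11^3 − 16·11^2 = 726).
min ATC = 726/11 + 88 − 16·11 + 11^2 = €99. That is the break-even price.
Between these two prices the firm operates at a loss; above €99 it earns a profit.

Shutdown price = €24; break-even price = €99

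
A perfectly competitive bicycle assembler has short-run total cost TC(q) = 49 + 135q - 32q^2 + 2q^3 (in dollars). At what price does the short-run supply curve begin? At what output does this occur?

The firm shuts down when price falls below the minimum of average variable cost. AVC = VC/q = 135 - 32q + 2q^2.
dAVC/dq = -32 + 4q = 0 gives q = 8. min AVC = 135 - 32·8 + 2·8^2 = 7.
For P < $7 the firm produces nothing.

$7 per unit, at q = 8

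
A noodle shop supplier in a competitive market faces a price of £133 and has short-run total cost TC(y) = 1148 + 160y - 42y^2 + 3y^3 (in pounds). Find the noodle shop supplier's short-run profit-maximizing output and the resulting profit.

Profit = -£176 at y = 9

AVC = 160 - 42y + 3y^2 has its minimum £13 at y = 7; price £133 clears that bar, so the firm operates.
With MC = 160 - 84y + 9y^2, P = MC on the upward-sloping part at y* = 9.
TR = 133·9 = 1197. TC = 1148 + 225 = 1373. Profit = 1197 − 1373 = -£176.
By producing, the firm covers all variable cost plus £972 of fixed cost; shutting down would lose the full £1148.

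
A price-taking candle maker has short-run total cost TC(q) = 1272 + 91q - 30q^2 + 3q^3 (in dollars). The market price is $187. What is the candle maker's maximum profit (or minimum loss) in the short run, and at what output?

Profit = -$120 at q = 8

AVC = 91 - 30q + 3q^2 has its minimum $16 at q = 5; price $187 clears that bar, so the firm operates.
MC = 91 - 60q + 9q^2. Setting P = MC and taking the root on the rising branch gives q* = 8.
TR = 187·8 = 1496. TC = 1272 + 344 = 1616. Profit = 1496 − 1616 = -$120.
By producing, the firm covers all variable cost plus $1152 of fixed cost; shutting down would lose the full $1272.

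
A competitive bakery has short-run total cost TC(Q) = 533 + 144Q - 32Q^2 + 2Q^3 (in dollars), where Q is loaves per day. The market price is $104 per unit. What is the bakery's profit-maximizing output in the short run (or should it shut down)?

Produce at Q = 10

Strip out fixed cost: VC = 144Q - 32Q^2 + 2Q^3. Then AVC = 144 - 32Q + 2Q^2 and MC = 144 - 64Q + 6Q^2.
AVC is minimized where dAVC/dQ = -32 + 4Q = 0, at Q = 8; min AVC = 144 - 32·8 + 2·8^2 = $16.
Because $104 ≥ $16, revenue can cover variable cost; the firm operates.
Set P = MC: 104 = 144 - 64Q + 6Q^2 → 40 - 64Q + 6Q^2 = 0. The roots are Q = 2/3 and Q = 10; the profit-maximizing output is on the rising part of MC, so Q* = 10.
Check: AVC at Q = 10 is $24 ≤ P, so revenue covers variable cost.
Profit = P·Q − TC = 104·10 − 773 = $267.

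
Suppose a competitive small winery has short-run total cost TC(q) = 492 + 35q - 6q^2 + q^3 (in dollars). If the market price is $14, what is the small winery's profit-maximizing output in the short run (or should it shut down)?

Shut down

From TC, MC = TC'(q) = 35 - 12q + 3q^2 and AVC = VC/q = 35 - 6q + q^2.
AVC is minimized where dAVC/dq = -6 + 2q = 0, at q = 3; min AVC = 35 - 6·3 + 3^2 = $26.
With P < min AVC ($14 < $26), every unit sold adds to the loss.
Best response: produce nothing and absorb the $492 fixed cost.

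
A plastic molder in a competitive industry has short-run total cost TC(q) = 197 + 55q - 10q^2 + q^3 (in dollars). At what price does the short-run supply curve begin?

The firm shuts down when price falls below the minimum of average variable cost. AVC = VC/q = 55 - 10q + q^2.
dAVC/dq = -10 + 2q = 0 gives q = 5. min AVC = 55 - 10·5 + 5^2 = 30.
So the shutdown price is $30.

$30 per unit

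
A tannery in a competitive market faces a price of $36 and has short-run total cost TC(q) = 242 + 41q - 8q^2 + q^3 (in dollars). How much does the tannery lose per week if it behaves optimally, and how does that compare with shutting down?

Profit = -$192 at q = 5

AVC = 41 - 8q + q^2; min AVC = $25 at q = 4. Since P = $36 ≥ min AVC, the firm produces.
With MC = 41 - 16q + 3q^2, P = MC on the upward-sloping part at q* = 5.
TR = 36·5 = 180. TC = 242 + 130 = 372. Profit = 180 − 372 = -$192.
That loss of $192 beats the $242 the firm would lose by shutting down; producing recovers $50 of fixed cost.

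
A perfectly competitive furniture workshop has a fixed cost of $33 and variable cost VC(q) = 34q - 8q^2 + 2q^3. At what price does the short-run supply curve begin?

$26 per unit

The shutdown price is the minimum of AVC. VC = 34q - 8q^2 + 2q^3, so AVC = 34 - 8q + 2q^2.
At the minimum of AVC, MC = AVC. MC = 34 - 16q + 6q^2; setting MC = AVC gives 4q^2 - 8q = 0, so q = 2. min AVC = 26.
So the shutdown price is $26.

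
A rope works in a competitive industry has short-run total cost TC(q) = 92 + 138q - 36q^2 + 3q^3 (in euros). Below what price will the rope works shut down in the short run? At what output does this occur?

The shutdown price is the minimum of AVC. VC = 138q - 36q^2 + 3q^3, so AVC = 138 - 36q + 3q^2.
At the minimum of AVC, MC = AVC. MC = 138 - 72q + 9q^2; setting MC = AVC gives 6q^2 - 36q = 0, so q = 6. min AVC = 30.
For P < €30 the firm produces nothing.

€30 per unit, at q = 6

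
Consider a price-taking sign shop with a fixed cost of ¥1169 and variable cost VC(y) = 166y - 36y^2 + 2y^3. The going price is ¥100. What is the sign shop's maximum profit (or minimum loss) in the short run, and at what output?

AVC = 166 - 36y + 2y^2 has its minimum ¥4 at y = 9; price ¥100 clears that bar, so the firm operates.
With MC = 166 - 72y + 6y^2, P = MC on the upward-sloping part at y* = 11.
TR = 100·11 = 1100. TC = 1169 + 132 = 1301. Profit = 1100 − 1301 = -¥201.
By producing, the firm covers all variable cost plus ¥968 of fixed cost; shutting down would lose the full ¥1169.

Profit = -¥201 at y = 11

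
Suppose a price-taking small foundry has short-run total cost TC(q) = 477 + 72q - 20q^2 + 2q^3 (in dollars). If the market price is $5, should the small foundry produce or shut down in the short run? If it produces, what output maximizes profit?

Variable cost is VC = 72q - 20q^2 + 2q^3, so AVC = VC/q = 72 - 20q + 2q^2 and MC = dTC/dq = 72 - 40q + 6q^2.
AVC is minimized where dAVC/dq = -20 + 4q = 0, at q = 5; min AVC = 72 - 20·5 + 2·5^2 = $22.
With P < min AVC ($5 < $22), every unit sold adds to the loss.
The firm minimizes its loss by shutting down and losing only its fixed cost of $477.

Shut down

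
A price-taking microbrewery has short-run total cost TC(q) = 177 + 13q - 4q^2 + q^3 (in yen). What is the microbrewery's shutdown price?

The shutdown price is the minimum of AVC. VC = 13q - 4q^2 + q^3, so AVC = 13 - 4q + q^2.
At the minimum of AVC, MC = AVC. MC = 13 - 8q + 3q^2; setting MC = AVC gives 2q^2 - 4q = 0, so q = 2. min AVC = 9.
For P < ¥9 the firm produces nothing.

¥9 per unit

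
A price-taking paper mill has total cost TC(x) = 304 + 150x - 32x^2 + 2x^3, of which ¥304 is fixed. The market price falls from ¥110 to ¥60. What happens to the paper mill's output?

AVC = 150 - 32x + 2x^2, minimized at x = 8 where min AVC = ¥22. MC = 150 - 64x + 6x^2.
With P = ¥110 above the shutdown price, P = MC gives x = 10.
At P = ¥60 ≥ min AVC, set P = MC: x = 9. The firm stays open but cuts output.

Output falls from 10 to 9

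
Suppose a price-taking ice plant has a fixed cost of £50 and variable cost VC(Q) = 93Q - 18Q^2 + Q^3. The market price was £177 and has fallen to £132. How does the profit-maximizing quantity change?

Output falls from 14 to 13

MC = 93 - 36Q + 3Q^2; the shutdown threshold is min AVC = £12 (at Q = 9).
At P = £177 ≥ min AVC, set P = MC on the rising branch: Q = 14.
At P = £132 ≥ min AVC, set P = MC: Q = 13. The firm stays open but cuts output.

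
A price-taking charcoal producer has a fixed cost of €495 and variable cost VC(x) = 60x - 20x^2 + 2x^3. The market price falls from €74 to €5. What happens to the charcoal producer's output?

MC = 60 - 40x + 6x^2; the shutdown threshold is min AVC = €10 (at x = 5).
At P = €74 ≥ min AVC, set P = MC on the rising branch: x = 7.
At P = €5 < min AVC = €10, price no longer covers variable cost at any output, so the firm shuts down: x = 0.

Output falls from 7 to 0 (the firm shuts down)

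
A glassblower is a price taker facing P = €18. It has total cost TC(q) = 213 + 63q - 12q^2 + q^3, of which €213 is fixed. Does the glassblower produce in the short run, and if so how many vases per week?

From TC, MC = TC'(q) = 63 - 24q + 3q^2 and AVC = VC/q = 63 - 12q + q^2.
AVC hits its minimum where MC = AVC, at q = 6, giving min AVC = 63 - 12·6 + 6^2 = €27.
With P < min AVC (€18 < €27), every unit sold adds to the loss.
Shutting down limits the loss to fixed cost, €213.

Shut down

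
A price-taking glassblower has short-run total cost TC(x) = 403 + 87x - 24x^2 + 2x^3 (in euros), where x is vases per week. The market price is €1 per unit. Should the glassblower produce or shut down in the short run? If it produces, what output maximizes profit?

From TC, MC = TC'(x) = 87 - 48x + 6x^2 and AVC = VC/x = 87 - 24x + 2x^2.
The AVC parabola has its vertex at x = 24/4 = 6, where AVC = 87 - 24·6 + 2·6^2 = €15.
P = €1 lies below min AVC = €15; no output level covers variable cost.
The firm minimizes its loss by shutting down and losing only its fixed cost of €403.

Shut down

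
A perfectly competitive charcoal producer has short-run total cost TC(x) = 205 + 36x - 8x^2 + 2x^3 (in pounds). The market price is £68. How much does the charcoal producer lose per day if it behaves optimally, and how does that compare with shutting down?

AVC = 36 - 8x + 2x^2; min AVC = £28 at x = 2. Since P = £68 ≥ min AVC, the firm produces.
With MC = 36 - 16x + 6x^2, P = MC on the upward-sloping part at x* = 4.
TR = 68·4 = 272. TC = 205 + 144 = 349. Profit = 272 − 349 = -£77.
By producing, the firm covers all variable cost plus £128 of fixed cost; shutting down would lose the full £205.

Profit = -£77 at x = 4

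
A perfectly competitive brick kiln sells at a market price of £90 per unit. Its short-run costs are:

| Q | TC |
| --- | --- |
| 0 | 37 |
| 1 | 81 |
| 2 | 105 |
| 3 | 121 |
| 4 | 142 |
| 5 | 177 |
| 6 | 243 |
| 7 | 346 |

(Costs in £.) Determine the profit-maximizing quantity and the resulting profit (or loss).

Profit at each row (π = 90Q − TC): Q=0: -37; Q=1: 9; Q=2: 75; Q=3: 149; Q=4: 218; Q=5: 273; Q=6: 297; Q=7: 284.
Profit is maximized at Q = 6. AVC there is 206/6 = £34.33 ≤ P, so producing beats shutting down (which would give -£37).

Q = 6; profit = £297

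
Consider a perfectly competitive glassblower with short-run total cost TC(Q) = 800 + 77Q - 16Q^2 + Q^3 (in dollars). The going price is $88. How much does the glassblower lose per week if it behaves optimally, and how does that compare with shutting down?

AVC = 77 - 16Q + Q^2; min AVC = $13 at Q = 8. Since P = $88 ≥ min AVC, the firm produces.
MC = 77 - 32Q + 3Q^2. Setting P = MC and taking the root on the rising branch gives Q* = 11.
TR = 88·11 = 968. TC = 800 + 242 = 1042. Profit = 968 − 1042 = -$74.
By producing, the firm covers all variable cost plus $726 of fixed cost; shutting down would lose the full $800.

Profit = -$74 at Q = 11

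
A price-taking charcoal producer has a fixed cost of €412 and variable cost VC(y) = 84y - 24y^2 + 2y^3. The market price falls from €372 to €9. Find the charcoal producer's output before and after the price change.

Output falls from 12 to 0 (the firm shuts down)

MC = 84 - 48y + 6y^2; the shutdown threshold is min AVC = €12 (at y = 6).
At P = €372 ≥ min AVC, set P = MC on the rising branch: y = 12.
At P = €9 < min AVC = €12, price no longer covers variable cost at any output, so the firm shuts down: y = 0.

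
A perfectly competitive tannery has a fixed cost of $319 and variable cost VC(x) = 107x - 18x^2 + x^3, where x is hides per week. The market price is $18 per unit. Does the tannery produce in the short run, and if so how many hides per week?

From TC, MC = TC'(x) = 107 - 36x + 3x^2 and AVC = VC/x = 107 - 18x + x^2.
The AVC parabola has its vertex at x = 18/2 = 9, where AVC = 107 - 18·9 + 9^2 = $26.
With P < min AVC ($18 < $26), every unit sold adds to the loss.
Shutting down limits the loss to fixed cost, $319.

Shut down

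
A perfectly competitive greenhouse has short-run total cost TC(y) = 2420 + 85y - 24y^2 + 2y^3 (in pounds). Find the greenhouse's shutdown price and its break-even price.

Shutdown price = min AVC. AVC = 85 - 24y + 2y^2, with vertex at y = 6 and minimum £13.
ATC = 2420/y + 85 - 24y + 2y^2. Setting dATC/dy = −2420/y^2 − 24 + 4y = 0 gives y = 11 (since 4·11^3 − 24·11^2 = 2420).
min ATC = 2420/11 + 85 − 24·11 + 2·11^2 = £283. That is the break-even price.
Between these two prices the firm operates at a loss; above £283 it earns a profit.

Shutdown price = £13; break-even price = £283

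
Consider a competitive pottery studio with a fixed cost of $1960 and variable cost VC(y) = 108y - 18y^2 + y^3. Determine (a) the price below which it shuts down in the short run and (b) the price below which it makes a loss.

Shutdown price = $27; break-even price = $192

AVC = 108 - 18y + y^2; minimized at y = 9, giving min AVC = $27. That is the shutdown price.
ATC = 1960/y + 108 - 18y + y^2. Setting dATC/dy = −1960/y^2 − 18 + 2y = 0 gives y = 14 (since 2·14^3 − 18·14^2 = 1960).
min ATC = 1960/14 + 108 − 18·14 + 14^2 = $192. That is the break-even price.
Between these two prices the firm operates at a loss; above $192 it earns a profit.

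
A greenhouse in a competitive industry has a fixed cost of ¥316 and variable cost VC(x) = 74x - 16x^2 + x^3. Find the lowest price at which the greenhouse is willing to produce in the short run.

¥10 per unit

The shutdown price is the minimum of AVC. VC = 74x - 16x^2 + x^3, so AVC = 74 - 16x + x^2.
dAVC/dx = -16 + 2x = 0 gives x = 8. min AVC = 74 - 16·8 + 8^2 = 10.
The firm shuts down for any P below ¥10.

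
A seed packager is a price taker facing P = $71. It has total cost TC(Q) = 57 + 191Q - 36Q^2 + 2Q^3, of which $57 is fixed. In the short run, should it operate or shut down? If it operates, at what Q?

Produce at Q = 10

Variable cost is VC = 191Q - 36Q^2 + 2Q^3, so AVC = VC/Q = 191 - 36Q + 2Q^2 and MC = dTC/dQ = 191 - 72Q + 6Q^2.
AVC hits its minimum where MC = AVC, at Q = 9, giving min AVC = 191 - 36·9 + 2·9^2 = $29.
Since P = $71 ≥ min AVC = $29, price covers variable cost and the firm should produce.
Set P = MC: 71 = 191 - 72Q + 6Q^2 → 120 - 72Q + 6Q^2 = 0. The roots are Q = 2 and Q = 10; the profit-maximizing output is on the rising part of MC, so Q* = 10.
Check: AVC at Q = 10 is $31 ≤ P, so revenue covers variable cost.
Profit = P·Q − TC = 71·10 − 367 = $343.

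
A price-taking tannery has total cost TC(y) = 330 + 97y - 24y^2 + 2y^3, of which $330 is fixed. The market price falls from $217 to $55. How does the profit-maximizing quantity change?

Output falls from 10 to 7

MC = 97 - 48y + 6y^2; the shutdown threshold is min AVC = $25 (at y = 6).
At P = $217 ≥ min AVC, set P = MC on the rising branch: y = 10.
At P = $55 ≥ min AVC, set P = MC: y = 7. The firm stays open but cuts output.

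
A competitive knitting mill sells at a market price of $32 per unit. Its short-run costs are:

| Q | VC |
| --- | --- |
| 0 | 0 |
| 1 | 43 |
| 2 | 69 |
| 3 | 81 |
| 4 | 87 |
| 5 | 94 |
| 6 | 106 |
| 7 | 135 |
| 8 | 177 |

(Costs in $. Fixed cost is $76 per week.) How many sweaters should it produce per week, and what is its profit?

Q = 7; profit = $13

Profit at each row (π = 32Q − TC): Q=0: -76; Q=1: -87; Q=2: -81; Q=3: -61; Q=4: -35; Q=5: -10; Q=6: 10; Q=7: 13; Q=8: 3.
Profit is maximized at Q = 7. AVC there is 135/7 = $19.29 ≤ P, so producing beats shutting down (which would give -$76).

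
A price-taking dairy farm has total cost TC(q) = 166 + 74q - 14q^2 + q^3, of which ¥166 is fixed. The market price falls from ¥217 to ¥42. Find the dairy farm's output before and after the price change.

Output falls from 13 to 8

MC = 74 - 28q + 3q^2; the shutdown threshold is min AVC = ¥25 (at q = 7).
With P = ¥217 above the shutdown price, P = MC gives q = 13.
At P = ¥42 ≥ min AVC, set P = MC: q = 8. The firm stays open but cuts output.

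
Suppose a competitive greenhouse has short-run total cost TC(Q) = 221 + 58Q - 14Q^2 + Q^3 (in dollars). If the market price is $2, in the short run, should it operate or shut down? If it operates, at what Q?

Strip out fixed cost: VC = 58Q - 14Q^2 + Q^3. Then AVC = 58 - 14Q + Q^2 and MC = 58 - 28Q + 3Q^2.
AVC is minimized where dAVC/dQ = -14 + 2Q = 0, at Q = 7; min AVC = 58 - 14·7 + 7^2 = $9.
With P < min AVC ($2 < $9), every unit sold adds to the loss.
Shutting down limits the loss to fixed cost, $221.

Shut down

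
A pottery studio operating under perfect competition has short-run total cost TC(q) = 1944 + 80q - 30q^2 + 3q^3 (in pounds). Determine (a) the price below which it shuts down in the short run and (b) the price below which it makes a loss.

Shutdown price = £5; break-even price = £269

AVC = 80 - 30q + 3q^2; minimized at q = 5, giving min AVC = £5. That is the shutdown price.
ATC = 1944/q + 80 - 30q + 3q^2. Setting dATC/dq = −1944/q^2 − 30 + 6q = 0 gives q = 9 (since 6·9^3 − 30·9^2 = 1944).
min ATC = 1944/9 + 80 − 30·9 + 3·9^2 = £269. That is the break-even price.
For £5 ≤ P < £269 the firm produces at a loss; below £5 it shuts down.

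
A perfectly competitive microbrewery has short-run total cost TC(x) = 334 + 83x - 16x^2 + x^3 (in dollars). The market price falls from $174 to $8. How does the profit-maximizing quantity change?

MC = 83 - 32x + 3x^2; the shutdown threshold is min AVC = $19 (at x = 8).
With P = $174 above the shutdown price, P = MC gives x = 13.
At P = $8 < min AVC = $19, price no longer covers variable cost at any output, so the firm shuts down: x = 0.

Output falls from 13 to 0 (the firm shuts down)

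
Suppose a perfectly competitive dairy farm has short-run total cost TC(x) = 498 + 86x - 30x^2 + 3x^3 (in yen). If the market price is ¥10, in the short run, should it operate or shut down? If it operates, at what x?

Shut down

Strip out fixed cost: VC = 86x - 30x^2 + 3x^3. Then AVC = 86 - 30x + 3x^2 and MC = 86 - 60x + 9x^2.
AVC hits its minimum where MC = AVC, at x = 5, giving min AVC = 86 - 30·5 + 3·5^2 = ¥11.
Since P = ¥10 < min AVC = ¥11, price fails to cover variable cost at any output.
The firm minimizes its loss by shutting down and losing only its fixed cost of ¥498.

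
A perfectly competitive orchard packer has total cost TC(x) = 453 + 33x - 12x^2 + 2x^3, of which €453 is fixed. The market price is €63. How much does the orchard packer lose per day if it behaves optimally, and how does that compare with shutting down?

Profit = -€253 at x = 5

AVC = 33 - 12x + 2x^2; min AVC = €15 at x = 3. Since P = €63 ≥ min AVC, the firm produces.
With MC = 33 - 24x + 6x^2, P = MC on the upward-sloping part at x* = 5.
TR = 63·5 = 315. TC = 453 + 115 = 568. Profit = 315 − 568 = -€253.
By producing, the firm covers all variable cost plus €200 of fixed cost; shutting down would lose the full €453.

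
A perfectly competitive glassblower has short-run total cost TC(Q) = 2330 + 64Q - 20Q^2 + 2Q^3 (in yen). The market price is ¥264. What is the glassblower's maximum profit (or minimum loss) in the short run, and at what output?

Profit = -¥330 at Q = 10

AVC = 64 - 20Q + 2Q^2 has its minimum ¥14 at Q = 5; price ¥264 clears that bar, so the firm operates.
With MC = 64 - 40Q + 6Q^2, P = MC on the upward-sloping part at Q* = 10.
TR = 264·10 = 2640. TC = 2330 + 640 = 2970. Profit = 2640 − 2970 = -¥330.
That loss of ¥330 beats the ¥2330 the firm would lose by shutting down; producing recovers ¥2000 of fixed cost.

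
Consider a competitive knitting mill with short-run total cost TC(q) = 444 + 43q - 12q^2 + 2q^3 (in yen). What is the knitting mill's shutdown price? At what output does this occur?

Short-run supply begins at min AVC. From VC = 43q - 12q^2 + 2q^3, AVC = 43 - 12q + 2q^2.
dAVC/dq = -12 + 4q = 0 gives q = 3. min AVC = 43 - 12·3 + 2·3^2 = 25.
For P < ¥25 the firm produces nothing.

¥25 per unit, at q = 3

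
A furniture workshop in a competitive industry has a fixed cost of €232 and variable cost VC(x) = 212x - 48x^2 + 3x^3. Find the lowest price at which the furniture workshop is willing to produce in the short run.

The firm shuts down when price falls below the minimum of average variable cost. AVC = VC/x = 212 - 48x + 3x^2.
At the minimum of AVC, MC = AVC. MC = 212 - 96x + 9x^2; setting MC = AVC gives 6x^2 - 48x = 0, so x = 8. min AVC = 20.
For P < €20 the firm produces nothing.

€20 per unit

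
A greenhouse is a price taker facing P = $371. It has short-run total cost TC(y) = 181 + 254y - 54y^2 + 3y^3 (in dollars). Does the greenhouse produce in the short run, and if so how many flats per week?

Variable cost is VC = 254y - 54y^2 + 3y^3, so AVC = VC/y = 254 - 54y + 3y^2 and MC = dTC/dy = 254 - 108y + 9y^2.
The AVC parabola has its vertex at y = 54/6 = 9, where AVC = 254 - 54·9 + 3·9^2 = $11.
P = $371 exceeds min AVC = $11, so the firm stays open.
P = MC gives -117 - 108y + 9y^2 = 0, with roots -1 and 13. Take the larger (rising MC): y* = 13.
Check: AVC at y = 13 is $59 ≤ P, so revenue covers variable cost.
Profit = P·y − TC = 371·13 − 948 = $3875.

Produce at y = 13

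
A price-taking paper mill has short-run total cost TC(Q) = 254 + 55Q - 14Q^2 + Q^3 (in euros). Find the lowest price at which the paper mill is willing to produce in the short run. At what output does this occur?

The firm shuts down when price falls below the minimum of average variable cost. AVC = VC/Q = 55 - 14Q + Q^2.
At the minimum of AVC, MC = AVC. MC = 55 - 28Q + 3Q^2; setting MC = AVC gives 2Q^2 - 14Q = 0, so Q = 7. min AVC = 6.
The firm shuts down for any P below €6.

€6 per unit, at Q = 7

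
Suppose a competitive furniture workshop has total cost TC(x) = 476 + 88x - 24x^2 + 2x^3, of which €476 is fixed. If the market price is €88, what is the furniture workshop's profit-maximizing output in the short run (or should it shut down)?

Variable cost is VC = 88x - 24x^2 + 2x^3, so AVC = VC/x = 88 - 24x + 2x^2 and MC = dTC/dx = 88 - 48x + 6x^2.
AVC is minimized where dAVC/dx = -24 + 4x = 0, at x = 6; min AVC = 88 - 24·6 + 2·6^2 = €16.
Because €88 ≥ €16, revenue can cover variable cost; the firm operates.
Solving P = MC: -48x + 6x^2 = 0 ⇒ x = 0 or 8. On the upward-sloping branch, x* = 8.
Check: AVC at x = 8 is €24 ≤ P, so revenue covers variable cost.
Profit = P·x − TC = 88·8 − 668 = €36.

Produce at x = 8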